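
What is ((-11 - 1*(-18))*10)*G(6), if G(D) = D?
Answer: 420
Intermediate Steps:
((-11 - 1*(-18))*10)*G(6) = ((-11 - 1*(-18))*10)*6 = ((-11 + 18)*10)*6 = (7*10)*6 = 70*6 = 420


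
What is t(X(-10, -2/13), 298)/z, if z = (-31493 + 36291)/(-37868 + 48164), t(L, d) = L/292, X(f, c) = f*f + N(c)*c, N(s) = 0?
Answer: 128700/175127 ≈ 0.73490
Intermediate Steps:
X(f, c) = f² (X(f, c) = f*f + 0*c = f² + 0 = f²)
t(L, d) = L/292 (t(L, d) = L*(1/292) = L/292)
z = 2399/5148 (z = 4798/10296 = 4798*(1/10296) = 2399/5148 ≈ 0.46601)
t(X(-10, -2/13), 298)/z = ((1/292)*(-10)²)/(2399/5148) = ((1/292)*100)*(5148/2399) = (25/73)*(5148/2399) = 128700/175127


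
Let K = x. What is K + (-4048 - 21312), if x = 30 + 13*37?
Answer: -24849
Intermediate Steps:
x = 511 (x = 30 + 481 = 511)
K = 511
K + (-4048 - 21312) = 511 + (-4048 - 21312) = 511 - 25360 = -24849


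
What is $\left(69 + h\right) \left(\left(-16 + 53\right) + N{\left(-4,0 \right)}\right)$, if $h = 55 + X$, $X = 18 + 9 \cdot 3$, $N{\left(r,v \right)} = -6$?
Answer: $5239$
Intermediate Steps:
$X = 45$ ($X = 18 + 27 = 45$)
$h = 100$ ($h = 55 + 45 = 100$)
$\left(69 + h\right) \left(\left(-16 + 53\right) + N{\left(-4,0 \right)}\right) = \left(69 + 100\right) \left(\left(-16 + 53\right) - 6\right) = 169 \left(37 - 6\right) = 169 \cdot 31 = 5239$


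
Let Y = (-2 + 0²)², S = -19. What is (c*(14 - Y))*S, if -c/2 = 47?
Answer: 17860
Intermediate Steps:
c = -94 (c = -2*47 = -94)
Y = 4 (Y = (-2 + 0)² = (-2)² = 4)
(c*(14 - Y))*S = -94*(14 - 1*4)*(-19) = -94*(14 - 4)*(-19) = -94*10*(-19) = -940*(-19) = 17860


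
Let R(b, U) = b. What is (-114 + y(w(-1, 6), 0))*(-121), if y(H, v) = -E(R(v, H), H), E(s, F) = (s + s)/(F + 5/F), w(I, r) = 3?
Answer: 13794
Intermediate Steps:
E(s, F) = 2*s/(F + 5/F) (E(s, F) = (2*s)/(F + 5/F) = 2*s/(F + 5/F))
y(H, v) = -2*H*v/(5 + H²)
(-114 + y(w(-1, 6), 0))*(-121) = (-114 - 2*3*0/(5 + 3²))*(-121) = (-114 - 2*3*0/(5 + 9))*(-121) = (-114 - 2*3*0/14)*(-121) = (-114 - 2*3*0*1/14)*(-121) = (-114 + 0)*(-121) = -114*(-121) = 13794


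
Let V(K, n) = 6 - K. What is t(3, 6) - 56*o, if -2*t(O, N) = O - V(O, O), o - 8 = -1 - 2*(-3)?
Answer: -728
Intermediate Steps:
o = 13 (o = 8 + (-1 - 2*(-3)) = 8 + (-1 + 6) = 8 + 5 = 13)
t(O, N) = 3 - O (t(O, N) = -(O - (6 - O))/2 = -(O + (-6 + O))/2 = -(-6 + 2*O)/2 = 3 - O)
t(3, 6) - 56*o = (3 - 1*3) - 56*13 = (3 - 3) - 728 = 0 - 728 = -728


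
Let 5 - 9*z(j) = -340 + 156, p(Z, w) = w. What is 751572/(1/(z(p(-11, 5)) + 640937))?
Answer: 481726085976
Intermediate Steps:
z(j) = 21 (z(j) = 5/9 - (-340 + 156)/9 = 5/9 - ⅑*(-184) = 5/9 + 184/9 = 21)
751572/(1/(z(p(-11, 5)) + 640937)) = 751572/(1/(21 + 640937)) = 751572/(1/640958) = 751572*640958 = 481726085976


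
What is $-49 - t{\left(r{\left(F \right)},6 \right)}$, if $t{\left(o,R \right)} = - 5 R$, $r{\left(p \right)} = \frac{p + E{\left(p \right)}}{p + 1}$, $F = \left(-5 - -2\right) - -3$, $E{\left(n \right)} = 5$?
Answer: $-19$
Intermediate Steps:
$F = 0$ ($F = \left(-5 + 2\right) + 3 = -3 + 3 = 0$)
$r{\left(p \right)} = \frac{5 + p}{1 + p}$ ($r{\left(p \right)} = \frac{p + 5}{p + 1} = \frac{5 + p}{1 + p}$)
$-49 - t{\left(r{\left(F \right)},6 \right)} = -49 - \left(-5\right) 6 = -49 - -30 = -49 + 30 = -19$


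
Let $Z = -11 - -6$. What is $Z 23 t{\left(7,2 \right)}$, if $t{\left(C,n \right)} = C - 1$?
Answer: $-690$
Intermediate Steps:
$t{\left(C,n \right)} = -1 + C$
$Z = -5$ ($Z = -11 + 6 = -5$)
$Z 23 t{\left(7,2 \right)} = \left(-5\right) 23 \left(-1 + 7\right) = \left(-115\right) 6 = -690$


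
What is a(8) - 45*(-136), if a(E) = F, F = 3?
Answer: 6123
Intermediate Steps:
a(E) = 3
a(8) - 45*(-136) = 3 - 45*(-136) = 3 + 6120 = 6123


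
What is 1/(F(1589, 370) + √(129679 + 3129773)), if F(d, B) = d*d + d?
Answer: 60155/151982131444 - √814863/3191624760324 ≈ 3.9552e-7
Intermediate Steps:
F(d, B) = d + d² (F(d, B) = d² + d = d + d²)
1/(F(1589, 370) + √(129679 + 3129773)) = 1/(1589*(1 + 1589) + √(129679 + 3129773)) = 1/(1589*1590 + √3259452) = 1/(2526510 + 2*√814863)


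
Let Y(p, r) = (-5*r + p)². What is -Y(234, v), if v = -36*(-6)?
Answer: -715716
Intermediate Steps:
v = 216
Y(p, r) = (p - 5*r)²
-Y(234, v) = -(234 - 5*216)² = -(234 - 1080)² = -1*(-846)² = -1*715716 = -715716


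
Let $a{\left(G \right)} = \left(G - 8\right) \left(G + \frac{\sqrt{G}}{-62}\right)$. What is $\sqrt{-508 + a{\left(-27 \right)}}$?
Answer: $\frac{\sqrt{1679828 + 6510 i \sqrt{3}}}{62} \approx 20.905 + 0.070159 i$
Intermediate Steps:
$a{\left(G \right)} = \left(-8 + G\right) \left(G - \frac{\sqrt{G}}{62}\right)$
$\sqrt{-508 + a{\left(-27 \right)}} = \sqrt{-508 + \left(\left(-27\right)^{2} - -216 - \frac{\left(-27\right)^{\frac{3}{2}}}{62} + \frac{4 \sqrt{-27}}{31}\right)} = \sqrt{-508 + \left(729 + 216 - \frac{\left(-81\right) i \sqrt{3}}{62} + \frac{4 \cdot 3 i \sqrt{3}}{31}\right)} = \sqrt{-508 + \left(729 + 216 + \frac{81 i \sqrt{3}}{62} + \frac{12 i \sqrt{3}}{31}\right)} = \sqrt{-508 + \left(945 + \frac{105 i \sqrt{3}}{62}\right)} = \sqrt{437 + \frac{105 i \sqrt{3}}{62}}$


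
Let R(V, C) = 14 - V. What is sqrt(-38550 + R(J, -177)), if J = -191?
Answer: I*sqrt(38345) ≈ 195.82*I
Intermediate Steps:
sqrt(-38550 + R(J, -177)) = sqrt(-38550 + (14 - 1*(-191))) = sqrt(-38550 + (14 + 191)) = sqrt(-38550 + 205) = sqrt(-38345) = I*sqrt(38345)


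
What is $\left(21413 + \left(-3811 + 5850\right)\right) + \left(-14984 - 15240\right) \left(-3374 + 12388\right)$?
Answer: $-272415684$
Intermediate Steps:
$\left(21413 + \left(-3811 + 5850\right)\right) + \left(-14984 - 15240\right) \left(-3374 + 12388\right) = \left(21413 + 2039\right) - 272439136 = 23452 - 272439136 = -272415684$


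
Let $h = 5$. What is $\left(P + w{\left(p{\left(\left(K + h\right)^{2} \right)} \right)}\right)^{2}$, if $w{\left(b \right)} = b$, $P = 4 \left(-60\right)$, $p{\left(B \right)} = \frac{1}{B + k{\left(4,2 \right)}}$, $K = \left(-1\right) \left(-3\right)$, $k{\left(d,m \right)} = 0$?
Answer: $\frac{235898881}{4096} \approx 57593.0$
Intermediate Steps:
$K = 3$
$p{\left(B \right)} = \frac{1}{B}$ ($p{\left(B \right)} = \frac{1}{B + 0} = \frac{1}{B}$)
$P = -240$
$\left(P + w{\left(p{\left(\left(K + h\right)^{2} \right)} \right)}\right)^{2} = \left(-240 + \frac{1}{\left(3 + 5\right)^{2}}\right)^{2} = \left(-240 + \frac{1}{8^{2}}\right)^{2} = \left(-240 + \frac{1}{64}\right)^{2} = \left(- \frac{15359}{64}\right)^{2} = \frac{235898881}{4096}$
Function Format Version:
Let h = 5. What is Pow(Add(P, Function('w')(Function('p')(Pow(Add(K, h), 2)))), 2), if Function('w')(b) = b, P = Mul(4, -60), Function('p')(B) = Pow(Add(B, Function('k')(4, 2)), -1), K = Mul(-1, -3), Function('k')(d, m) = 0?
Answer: Rational(235898881, 4096) ≈ 57593.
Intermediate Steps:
K = 3
Function('p')(B) = Pow(B, -1) (Function('p')(B) = Pow(Add(B, 0), -1) = Pow(B, -1))
P = -240
Pow(Add(P, Function('w')(Function('p')(Pow(Add(K, h), 2)))), 2) = Pow(Add(-240, Pow(Pow(Add(3, 5), 2), -1)), 2) = Pow(Add(-240, Pow(Pow(8, 2), -1)), 2) = Pow(Add(-240, Pow(64, -1)), 2) = Pow(Add(-240, Rational(1, 64)), 2) = Pow(Rational(-15359, 64), 2) = Rational(235898881, 4096)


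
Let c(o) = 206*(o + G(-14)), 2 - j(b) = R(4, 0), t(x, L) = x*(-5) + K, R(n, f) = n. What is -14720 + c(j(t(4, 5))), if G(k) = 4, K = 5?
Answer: -14308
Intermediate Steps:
t(x, L) = 5 - 5*x (t(x, L) = x*(-5) + 5 = -5*x + 5 = 5 - 5*x)
j(b) = -2 (j(b) = 2 - 1*4 = 2 - 4 = -2)
c(o) = 824 + 206*o (c(o) = 206*(o + 4) = 206*(4 + o) = 824 + 206*o)
-14720 + c(j(t(4, 5))) = -14720 + (824 + 206*(-2)) = -14720 + (824 - 412) = -14720 + 412 = -14308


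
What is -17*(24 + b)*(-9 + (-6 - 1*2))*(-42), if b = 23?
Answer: -570486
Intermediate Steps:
-17*(24 + b)*(-9 + (-6 - 1*2))*(-42) = -17*(24 + 23)*(-9 + (-6 - 1*2))*(-42) = -799*(-9 + (-6 - 2))*(-42) = -799*(-9 - 8)*(-42) = -799*(-17)*(-42) = -17*(-799)*(-42) = 13583*(-42) = -570486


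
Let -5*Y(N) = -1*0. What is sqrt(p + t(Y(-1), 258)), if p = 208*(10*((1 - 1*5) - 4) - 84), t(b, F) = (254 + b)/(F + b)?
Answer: I*sqrt(567641409)/129 ≈ 184.69*I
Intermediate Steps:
Y(N) = 0 (Y(N) = -(-1)*0/5 = -1/5*0 = 0)
t(b, F) = (254 + b)/(F + b)
p = -34112 (p = 208*(10*((1 - 5) - 4) - 84) = 208*(10*(-4 - 4) - 84) = 208*(10*(-8) - 84) = 208*(-80 - 84) = 208*(-164) = -34112)
sqrt(p + t(Y(-1), 258)) = sqrt(-34112 + (254 + 0)/(258 + 0)) = sqrt(-34112 + 254/258) = sqrt(-34112 + (1/258)*254) = sqrt(-34112 + 127/129) = sqrt(-4400321/129) = I*sqrt(567641409)/129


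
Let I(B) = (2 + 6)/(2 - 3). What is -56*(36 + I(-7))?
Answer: -1568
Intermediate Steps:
I(B) = -8 (I(B) = 8/(-1) = 8*(-1) = -8)
-56*(36 + I(-7)) = -56*(36 - 8) = -56*28 = -1568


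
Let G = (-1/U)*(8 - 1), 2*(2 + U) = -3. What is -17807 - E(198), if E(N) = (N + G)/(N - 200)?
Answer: -17707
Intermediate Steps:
U = -7/2 (U = -2 + (1/2)*(-3) = -2 - 3/2 = -7/2 ≈ -3.5000)
G = 2 (G = (-1/(-7/2))*(8 - 1) = -1*(-2/7)*7 = (2/7)*7 = 2)
E(N) = (2 + N)/(-200 + N) (E(N) = (N + 2)/(N - 200) = (2 + N)/(-200 + N))
-17807 - E(198) = -17807 - (2 + 198)/(-200 + 198) = -17807 - 200/(-2) = -17807 - (-1)*200/2 = -17807 - 1*(-100) = -17807 + 100 = -17707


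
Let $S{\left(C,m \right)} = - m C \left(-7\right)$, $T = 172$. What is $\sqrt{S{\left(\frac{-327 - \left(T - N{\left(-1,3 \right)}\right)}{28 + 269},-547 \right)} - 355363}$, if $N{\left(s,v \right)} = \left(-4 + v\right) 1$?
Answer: $\frac{i \sqrt{3419734263}}{99} \approx 590.69 i$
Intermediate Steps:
$N{\left(s,v \right)} = -4 + v$
$S{\left(C,m \right)} = 7 C m$ ($S{\left(C,m \right)} = - C m \left(-7\right) = 7 C m$)
$\sqrt{S{\left(\frac{-327 - \left(T - N{\left(-1,3 \right)}\right)}{28 + 269},-547 \right)} - 355363} = \sqrt{7 \frac{-327 + \left(\left(-4 + 3\right) - 172\right)}{28 + 269} \left(-547\right) - 355363} = \sqrt{7 \frac{-327 - 173}{297} \left(-547\right) - 355363} = \sqrt{7 \left(-327 - 173\right) \frac{1}{297} \left(-547\right) - 355363} = \sqrt{7 \left(\left(-500\right) \frac{1}{297}\right) \left(-547\right) - 355363} = \sqrt{7 \left(- \frac{500}{297}\right) \left(-547\right) - 355363} = \sqrt{\frac{1914500}{297} - 355363} = \sqrt{- \frac{103628311}{297}} = \frac{i \sqrt{3419734263}}{99}$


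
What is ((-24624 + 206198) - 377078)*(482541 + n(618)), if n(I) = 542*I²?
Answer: -40564215670896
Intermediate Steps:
((-24624 + 206198) - 377078)*(482541 + n(618)) = ((-24624 + 206198) - 377078)*(482541 + 542*618²) = (181574 - 377078)*(482541 + 542*381924) = -195504*(482541 + 207002808) = -195504*207485349 = -40564215670896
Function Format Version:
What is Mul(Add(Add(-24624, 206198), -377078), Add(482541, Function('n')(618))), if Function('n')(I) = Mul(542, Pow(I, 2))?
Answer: -40564215670896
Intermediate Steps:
Mul(Add(Add(-24624, 206198), -377078), Add(482541, Function('n')(618))) = Mul(Add(Add(-24624, 206198), -377078), Add(482541, Mul(542, Pow(618, 2)))) = Mul(Add(181574, -377078), Add(482541, Mul(542, 381924))) = Mul(-195504, Add(482541, 207002808)) = Mul(-195504, 207485349) = -40564215670896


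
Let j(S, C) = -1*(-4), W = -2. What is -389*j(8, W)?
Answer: -1556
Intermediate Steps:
j(S, C) = 4
-389*j(8, W) = -389*4 = -1556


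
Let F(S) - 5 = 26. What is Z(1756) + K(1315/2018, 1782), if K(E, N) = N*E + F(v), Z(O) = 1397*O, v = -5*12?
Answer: 2476413132/1009 ≈ 2.4543e+6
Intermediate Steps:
v = -60
F(S) = 31 (F(S) = 5 + 26 = 31)
K(E, N) = 31 + E*N (K(E, N) = N*E + 31 = E*N + 31 = 31 + E*N)
Z(1756) + K(1315/2018, 1782) = 1397*1756 + (31 + (1315/2018)*1782) = 2453132 + (31 + (1315*(1/2018))*1782) = 2453132 + (31 + (1315/2018)*1782) = 2453132 + (31 + 1171665/1009) = 2453132 + 1202944/1009 = 2476413132/1009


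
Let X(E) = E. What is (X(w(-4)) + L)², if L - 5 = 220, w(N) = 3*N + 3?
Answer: 46656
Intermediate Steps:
w(N) = 3 + 3*N
L = 225 (L = 5 + 220 = 225)
(X(w(-4)) + L)² = ((3 + 3*(-4)) + 225)² = ((3 - 12) + 225)² = (-9 + 225)² = 216² = 46656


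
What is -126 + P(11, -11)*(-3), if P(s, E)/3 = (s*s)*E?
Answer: 11853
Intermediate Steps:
P(s, E) = 3*E*s**2 (P(s, E) = 3*((s*s)*E) = 3*(s**2*E) = 3*(E*s**2) = 3*E*s**2)
-126 + P(11, -11)*(-3) = -126 + (3*(-11)*11**2)*(-3) = -126 + (3*(-11)*121)*(-3) = -126 - 3993*(-3) = -126 + 11979 = 11853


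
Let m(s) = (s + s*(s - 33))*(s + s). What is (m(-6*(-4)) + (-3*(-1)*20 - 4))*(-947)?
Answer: 8674520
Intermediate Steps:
m(s) = 2*s*(s + s*(-33 + s)) (m(s) = (s + s*(-33 + s))*(2*s) = 2*s*(s + s*(-33 + s)))
(m(-6*(-4)) + (-3*(-1)*20 - 4))*(-947) = (2*(-6*(-4))²*(-32 - 6*(-4)) + (-3*(-1)*20 - 4))*(-947) = (2*24²*(-32 + 24) + (3*20 - 4))*(-947) = (2*576*(-8) + (60 - 4))*(-947) = (-9216 + 56)*(-947) = -9160*(-947) = 8674520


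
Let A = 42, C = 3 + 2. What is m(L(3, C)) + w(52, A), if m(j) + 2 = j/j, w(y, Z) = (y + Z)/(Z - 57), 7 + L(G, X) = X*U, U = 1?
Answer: -109/15 ≈ -7.2667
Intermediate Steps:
C = 5
L(G, X) = -7 + X (L(G, X) = -7 + X*1 = -7 + X)
w(y, Z) = (Z + y)/(-57 + Z)
m(j) = -1 (m(j) = -2 + j/j = -2 + 1 = -1)
m(L(3, C)) + w(52, A) = -1 + (42 + 52)/(-57 + 42) = -1 + 94/(-15) = -1 - 1/15*94 = -1 - 94/15 = -109/15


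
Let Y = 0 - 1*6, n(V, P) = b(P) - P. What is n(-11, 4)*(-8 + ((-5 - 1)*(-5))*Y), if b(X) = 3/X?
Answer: 611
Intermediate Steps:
n(V, P) = -P + 3/P (n(V, P) = 3/P - P = -P + 3/P)
Y = -6 (Y = 0 - 6 = -6)
n(-11, 4)*(-8 + ((-5 - 1)*(-5))*Y) = (-1*4 + 3/4)*(-8 + ((-5 - 1)*(-5))*(-6)) = (-4 + 3*(¼))*(-8 - 6*(-5)*(-6)) = (-4 + ¾)*(-8 + 30*(-6)) = -13*(-8 - 180)/4 = -13/4*(-188) = 611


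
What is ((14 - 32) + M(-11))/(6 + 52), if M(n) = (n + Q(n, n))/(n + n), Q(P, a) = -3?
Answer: -191/638 ≈ -0.29937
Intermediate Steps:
M(n) = (-3 + n)/(2*n) (M(n) = (n - 3)/(n + n) = (-3 + n)/((2*n)) = (-3 + n)*(1/(2*n)) = (-3 + n)/(2*n))
((14 - 32) + M(-11))/(6 + 52) = ((14 - 32) + (1/2)*(-3 - 11)/(-11))/(6 + 52) = (-18 + (1/2)*(-1/11)*(-14))/58 = (-18 + 7/11)*(1/58) = -191/11*1/58 = -191/638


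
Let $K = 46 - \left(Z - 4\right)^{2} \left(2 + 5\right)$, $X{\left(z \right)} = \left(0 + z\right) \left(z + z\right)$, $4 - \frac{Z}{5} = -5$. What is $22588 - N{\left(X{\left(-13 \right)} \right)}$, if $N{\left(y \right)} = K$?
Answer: $34309$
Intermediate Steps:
$Z = 45$ ($Z = 20 - -25 = 20 + 25 = 45$)
$X{\left(z \right)} = 2 z^{2}$ ($X{\left(z \right)} = z 2 z = 2 z^{2}$)
$K = -11721$ ($K = 46 - \left(45 - 4\right)^{2} \left(2 + 5\right) = 46 - 41^{2} \cdot 7 = 46 - 1681 \cdot 7 = 46 - 11767 = -11721$)
$N{\left(y \right)} = -11721$
$22588 - N{\left(X{\left(-13 \right)} \right)} = 22588 - -11721 = 22588 + 11721 = 34309$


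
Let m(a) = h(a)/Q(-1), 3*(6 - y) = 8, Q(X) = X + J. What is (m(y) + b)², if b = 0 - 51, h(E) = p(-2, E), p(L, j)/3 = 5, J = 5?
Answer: 35721/16 ≈ 2232.6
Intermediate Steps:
p(L, j) = 15 (p(L, j) = 3*5 = 15)
h(E) = 15
Q(X) = 5 + X (Q(X) = X + 5 = 5 + X)
y = 10/3 (y = 6 - ⅓*8 = 6 - 8/3 = 10/3 ≈ 3.3333)
m(a) = 15/4 (m(a) = 15/(5 - 1) = 15/4)
b = -51
(m(y) + b)² = (15/4 - 51)² = (-189/4)² = 35721/16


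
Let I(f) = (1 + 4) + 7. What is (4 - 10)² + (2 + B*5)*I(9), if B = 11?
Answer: 720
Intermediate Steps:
I(f) = 12 (I(f) = 5 + 7 = 12)
(4 - 10)² + (2 + B*5)*I(9) = (4 - 10)² + (2 + 11*5)*12 = (-6)² + (2 + 55)*12 = 36 + 57*12 = 36 + 684 = 720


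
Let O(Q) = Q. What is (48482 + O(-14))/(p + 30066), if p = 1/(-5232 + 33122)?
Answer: 1351772520/838540741 ≈ 1.6121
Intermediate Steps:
p = 1/27890 ≈ 3.5855e-5
(48482 + O(-14))/(p + 30066) = (48482 - 14)/(1/27890 + 30066) = 48468/(838540741/27890) = 48468*(27890/838540741) = 1351772520/838540741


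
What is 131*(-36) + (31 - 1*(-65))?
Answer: -4620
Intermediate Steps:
131*(-36) + (31 - 1*(-65)) = -4716 + (31 + 65) = -4716 + 96 = -4620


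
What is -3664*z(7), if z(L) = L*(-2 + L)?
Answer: -128240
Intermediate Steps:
-3664*z(7) = -25648*(-2 + 7) = -25648*5 = -3664*35 = -128240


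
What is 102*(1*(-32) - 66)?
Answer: -9996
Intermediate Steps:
102*(1*(-32) - 66) = 102*(-32 - 66) = 102*(-98) = -9996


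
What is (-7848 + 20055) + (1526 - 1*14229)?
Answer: -496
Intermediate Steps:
(-7848 + 20055) + (1526 - 1*14229) = 12207 + (1526 - 14229) = 12207 - 12703 = -496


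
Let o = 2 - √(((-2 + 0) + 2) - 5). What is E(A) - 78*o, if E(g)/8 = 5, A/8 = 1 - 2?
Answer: -116 + 78*I*√5 ≈ -116.0 + 174.41*I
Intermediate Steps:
A = -8 (A = 8*(1 - 2) = 8*(-1) = -8)
E(g) = 40 (E(g) = 8*5 = 40)
o = 2 - I*√5 (o = 2 - √((-2 + 2) - 5) = 2 - √(0 - 5) = 2 - √(-5) = 2 - I*√5 ≈ 2.0 - 2.2361*I)
E(A) - 78*o = 40 - 78*(2 - I*√5) = 40 + (-156 + 78*I*√5) = -116 + 78*I*√5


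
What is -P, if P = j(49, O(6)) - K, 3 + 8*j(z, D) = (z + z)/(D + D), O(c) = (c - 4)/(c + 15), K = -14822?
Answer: -238175/16 ≈ -14886.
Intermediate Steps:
O(c) = (-4 + c)/(15 + c)
j(z, D) = -3/8 + z/(8*D) (j(z, D) = -3/8 + ((z + z)/(D + D))/8 = -3/8 + ((2*z)/((2*D)))/8 = -3/8 + ((2*z)*(1/(2*D)))/8 = -3/8 + (z/D)/8 = -3/8 + z/(8*D))
P = 238175/16 (P = (49 - 3*(-4 + 6)/(15 + 6))/(8*(((-4 + 6)/(15 + 6)))) - 1*(-14822) = (49 - 3*2/21)/(8*((2/21))) + 14822 = (49 - 2/7)/(8*(((1/21)*2))) + 14822 = (49 - 3*2/21)/(8*(2/21)) + 14822 = (⅛)*(21/2)*(49 - 2/7) + 14822 = (⅛)*(21/2)*(341/7) + 14822 = 1023/16 + 14822 = 238175/16 ≈ 14886.)
-P = -1*238175/16 = -238175/16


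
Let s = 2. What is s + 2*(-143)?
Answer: -284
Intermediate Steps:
s + 2*(-143) = 2 + 2*(-143) = 2 - 286 = -284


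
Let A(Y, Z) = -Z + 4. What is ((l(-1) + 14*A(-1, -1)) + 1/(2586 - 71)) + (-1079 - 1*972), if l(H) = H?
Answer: -4984729/2515 ≈ -1982.0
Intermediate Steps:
A(Y, Z) = 4 - Z
((l(-1) + 14*A(-1, -1)) + 1/(2586 - 71)) + (-1079 - 1*972) = ((-1 + 14*(4 - 1*(-1))) + 1/(2586 - 71)) + (-1079 - 1*972) = ((-1 + 14*(4 + 1)) + 1/2515) + (-1079 - 972) = ((-1 + 14*5) + 1/2515) - 2051 = ((-1 + 70) + 1/2515) - 2051 = (69 + 1/2515) - 2051 = 173536/2515 - 2051 = -4984729/2515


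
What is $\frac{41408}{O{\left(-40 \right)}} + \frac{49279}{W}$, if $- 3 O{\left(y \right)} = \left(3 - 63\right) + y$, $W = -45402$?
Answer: $\frac{1408772537}{1135050} \approx 1241.2$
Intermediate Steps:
$O{\left(y \right)} = 20 - \frac{y}{3}$ ($O{\left(y \right)} = - \frac{\left(3 - 63\right) + y}{3} = - \frac{-60 + y}{3} = 20 - \frac{y}{3}$)
$\frac{41408}{O{\left(-40 \right)}} + \frac{49279}{W} = \frac{41408}{20 - - \frac{40}{3}} + \frac{49279}{-45402} = \frac{41408}{20 + \frac{40}{3}} + 49279 \left(- \frac{1}{45402}\right) = \frac{41408}{\frac{100}{3}} - \frac{49279}{45402} = 41408 \cdot \frac{3}{100} - \frac{49279}{45402} = \frac{31056}{25} - \frac{49279}{45402} = \frac{1408772537}{1135050}$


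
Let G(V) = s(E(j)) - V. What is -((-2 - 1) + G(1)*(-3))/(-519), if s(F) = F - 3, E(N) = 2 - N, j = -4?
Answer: -3/173 ≈ -0.017341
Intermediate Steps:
s(F) = -3 + F
G(V) = 3 - V (G(V) = (-3 + (2 - 1*(-4))) - V = (-3 + (2 + 4)) - V = (-3 + 6) - V = 3 - V)
-((-2 - 1) + G(1)*(-3))/(-519) = -((-2 - 1) + (3 - 1*1)*(-3))/(-519) = -(-3 + (3 - 1)*(-3))*(-1)/519 = -(-3 + 2*(-3))*(-1)/519 = -(-3 - 6)*(-1)/519 = -(-9)*(-1)/519 = -1*3/173 = -3/173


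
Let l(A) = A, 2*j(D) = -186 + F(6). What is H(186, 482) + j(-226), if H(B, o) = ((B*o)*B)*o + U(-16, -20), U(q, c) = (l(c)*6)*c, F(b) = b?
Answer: 8037483414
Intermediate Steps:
j(D) = -90 (j(D) = (-186 + 6)/2 = (½)*(-180) = -90)
U(q, c) = 6*c² (U(q, c) = (c*6)*c = (6*c)*c = 6*c²)
H(B, o) = 2400 + B²*o² (H(B, o) = ((B*o)*B)*o + 6*(-20)² = (o*B²)*o + 6*400 = B²*o² + 2400 = 2400 + B²*o²)
H(186, 482) + j(-226) = (2400 + 186²*482²) - 90 = (2400 + 34596*232324) - 90 = (2400 + 8037481104) - 90 = 8037483504 - 90 = 8037483414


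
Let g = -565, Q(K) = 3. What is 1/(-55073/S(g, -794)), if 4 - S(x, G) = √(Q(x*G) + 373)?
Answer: -4/55073 + 2*√94/55073 ≈ 0.00027946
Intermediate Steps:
S(x, G) = 4 - 2*√94 (S(x, G) = 4 - √(3 + 373) = 4 - √376 = 4 - 2*√94)
1/(-55073/S(g, -794)) = 1/(-55073/(4 - 2*√94)) = -4/55073 + 2*√94/55073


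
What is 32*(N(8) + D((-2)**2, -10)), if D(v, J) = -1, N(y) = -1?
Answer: -64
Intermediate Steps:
32*(N(8) + D((-2)**2, -10)) = 32*(-1 - 1) = 32*(-2) = -64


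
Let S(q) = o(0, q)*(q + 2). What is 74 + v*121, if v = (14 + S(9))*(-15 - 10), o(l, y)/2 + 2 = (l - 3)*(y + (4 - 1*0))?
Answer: 2686274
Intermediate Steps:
o(l, y) = -4 + 2*(-3 + l)*(4 + y) (o(l, y) = -4 + 2*((l - 3)*(y + (4 - 1*0))) = -4 + 2*((-3 + l)*(y + (4 + 0))) = -4 + 2*((-3 + l)*(y + 4)) = -4 + 2*((-3 + l)*(4 + y)) = -4 + 2*(-3 + l)*(4 + y))
S(q) = (-28 - 6*q)*(2 + q) (S(q) = (-28 - 6*q + 8*0 + 2*0*q)*(q + 2) = (-28 - 6*q + 0 + 0)*(2 + q) = (-28 - 6*q)*(2 + q))
v = 22200 (v = (14 - 2*(2 + 9)*(14 + 3*9))*(-15 - 10) = (14 - 2*11*(14 + 27))*(-25) = (14 - 2*11*41)*(-25) = (14 - 902)*(-25) = -888*(-25) = 22200)
74 + v*121 = 74 + 22200*121 = 74 + 2686200 = 2686274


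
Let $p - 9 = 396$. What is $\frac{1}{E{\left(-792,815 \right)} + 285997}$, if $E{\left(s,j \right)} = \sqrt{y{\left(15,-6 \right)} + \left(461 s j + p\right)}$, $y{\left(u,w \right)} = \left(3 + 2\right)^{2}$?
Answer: $\frac{285997}{82091849859} - \frac{5 i \sqrt{11902634}}{82091849859} \approx 3.4839 \cdot 10^{-6} - 2.1013 \cdot 10^{-7} i$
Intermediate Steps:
$y{\left(u,w \right)} = 25$ ($y{\left(u,w \right)} = 5^{2} = 25$)
$p = 405$ ($p = 9 + 396 = 405$)
$E{\left(s,j \right)} = \sqrt{430 + 461 j s}$ ($E{\left(s,j \right)} = \sqrt{25 + \left(461 s j + 405\right)} = \sqrt{25 + \left(461 j s + 405\right)} = \sqrt{25 + \left(405 + 461 j s\right)} = \sqrt{430 + 461 j s}$)
$\frac{1}{E{\left(-792,815 \right)} + 285997} = \frac{1}{\sqrt{430 + 461 \cdot 815 \left(-792\right)} + 285997} = \frac{1}{\sqrt{430 - 297566280} + 285997} = \frac{1}{\sqrt{-297565850} + 285997} = \frac{1}{5 i \sqrt{11902634} + 285997} = \frac{1}{285997 + 5 i \sqrt{11902634}}$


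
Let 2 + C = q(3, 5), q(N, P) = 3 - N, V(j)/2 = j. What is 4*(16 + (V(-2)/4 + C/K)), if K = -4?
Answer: 62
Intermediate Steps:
V(j) = 2*j
C = -2 (C = -2 + (3 - 1*3) = -2 + (3 - 3) = -2 + 0 = -2)
4*(16 + (V(-2)/4 + C/K)) = 4*(16 + ((2*(-2))/4 - 2/(-4))) = 4*(16 + (-4*1/4 - 2*(-1/4))) = 4*(16 + (-1 + 1/2)) = 4*(16 - 1/2) = 4*(31/2) = 62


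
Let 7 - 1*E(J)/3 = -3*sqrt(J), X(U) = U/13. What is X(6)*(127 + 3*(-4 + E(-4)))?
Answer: 1068/13 + 324*I/13 ≈ 82.154 + 24.923*I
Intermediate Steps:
X(U) = U/13 (X(U) = U*(1/13) = U/13)
E(J) = 21 + 9*sqrt(J) (E(J) = 21 - (-9)*sqrt(J) = 21 + 9*sqrt(J))
X(6)*(127 + 3*(-4 + E(-4))) = ((1/13)*6)*(127 + 3*(-4 + (21 + 9*sqrt(-4)))) = 6*(127 + 3*(-4 + (21 + 9*(2*I))))/13 = 6*(127 + 3*(-4 + (21 + 18*I)))/13 = 6*(127 + 3*(17 + 18*I))/13 = 6*(127 + (51 + 54*I))/13 = 6*(178 + 54*I)/13 = 1068/13 + 324*I/13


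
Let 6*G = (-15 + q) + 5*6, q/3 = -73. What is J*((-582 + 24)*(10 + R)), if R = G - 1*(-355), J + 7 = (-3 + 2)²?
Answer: 1108188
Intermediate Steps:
q = -219 (q = 3*(-73) = -219)
G = -34 (G = ((-15 - 219) + 5*6)/6 = (-234 + 30)/6 = (⅙)*(-204) = -34)
J = -6 (J = -7 + (-3 + 2)² = -7 + (-1)² = -7 + 1 = -6)
R = 321 (R = -34 - 1*(-355) = -34 + 355 = 321)
J*((-582 + 24)*(10 + R)) = -6*(-582 + 24)*(10 + 321) = -(-3348)*331 = -6*(-184698) = 1108188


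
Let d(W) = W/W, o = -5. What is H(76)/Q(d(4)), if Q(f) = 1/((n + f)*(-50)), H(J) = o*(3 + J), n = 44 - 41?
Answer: 79000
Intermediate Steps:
n = 3
d(W) = 1
H(J) = -15 - 5*J (H(J) = -5*(3 + J) = -15 - 5*J)
Q(f) = -1/(50*(3 + f)) (Q(f) = 1/((3 + f)*(-50)) = -1/50/(3 + f) = -1/(50*(3 + f)))
H(76)/Q(d(4)) = (-15 - 5*76)/((-1/(150 + 50*1))) = (-15 - 380)/((-1/(150 + 50))) = -395/((-1/200)) = -395/((-1*1/200)) = -395/(-1/200) = -395*(-200) = 79000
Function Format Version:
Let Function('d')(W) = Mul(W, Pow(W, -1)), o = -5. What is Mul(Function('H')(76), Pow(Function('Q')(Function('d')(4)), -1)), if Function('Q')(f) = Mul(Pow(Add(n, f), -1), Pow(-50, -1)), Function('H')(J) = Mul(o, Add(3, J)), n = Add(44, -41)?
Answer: 79000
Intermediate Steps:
n = 3
Function('d')(W) = 1
Function('H')(J) = Add(-15, Mul(-5, J)) (Function('H')(J) = Mul(-5, Add(3, J)) = Add(-15, Mul(-5, J)))
Function('Q')(f) = Mul(Rational(-1, 50), Pow(Add(3, f), -1)) (Function('Q')(f) = Mul(Pow(Add(3, f), -1), Pow(-50, -1)) = Mul(Pow(Add(3, f), -1), Rational(-1, 50)) = Mul(Rational(-1, 50), Pow(Add(3, f), -1)))
Mul(Function('H')(76), Pow(Function('Q')(Function('d')(4)), -1)) = Mul(Add(-15, Mul(-5, 76)), Pow(Mul(-1, Pow(Add(150, Mul(50, 1)), -1)), -1)) = Mul(Add(-15, -380), Pow(Mul(-1, Pow(Add(150, 50), -1)), -1)) = Mul(-395, Pow(Mul(-1, Pow(200, -1)), -1)) = Mul(-395, Pow(Mul(-1, Rational(1, 200)), -1)) = Mul(-395, Pow(Rational(-1, 200), -1)) = Mul(-395, -200) = 79000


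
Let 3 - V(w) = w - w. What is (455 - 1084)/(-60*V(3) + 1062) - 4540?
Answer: -4004909/882 ≈ -4540.7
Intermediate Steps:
V(w) = 3 (V(w) = 3 - (w - w) = 3 - 1*0 = 3 + 0 = 3)
(455 - 1084)/(-60*V(3) + 1062) - 4540 = (455 - 1084)/(-60*3 + 1062) - 4540 = -629/(-180 + 1062) - 4540 = -629/882 - 4540 = -4004909/882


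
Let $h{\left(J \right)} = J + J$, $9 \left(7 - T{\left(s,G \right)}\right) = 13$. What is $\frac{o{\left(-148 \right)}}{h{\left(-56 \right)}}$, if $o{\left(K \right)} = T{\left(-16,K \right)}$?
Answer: $- \frac{25}{504} \approx -0.049603$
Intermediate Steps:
$T{\left(s,G \right)} = \frac{50}{9}$ ($T{\left(s,G \right)} = 7 - \frac{13}{9} = \frac{50}{9}$)
$h{\left(J \right)} = 2 J$
$o{\left(K \right)} = \frac{50}{9}$
$\frac{o{\left(-148 \right)}}{h{\left(-56 \right)}} = \frac{50}{9 \cdot 2 \left(-56\right)} = \frac{50}{9 \left(-112\right)} = \frac{50}{9} \left(- \frac{1}{112}\right) = - \frac{25}{504}$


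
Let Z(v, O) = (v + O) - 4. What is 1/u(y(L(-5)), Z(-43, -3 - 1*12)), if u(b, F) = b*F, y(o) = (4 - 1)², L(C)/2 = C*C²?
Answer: -1/558 ≈ -0.0017921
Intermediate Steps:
L(C) = 2*C³ (L(C) = 2*(C*C²) = 2*C³)
Z(v, O) = -4 + O + v (Z(v, O) = (O + v) - 4 = -4 + O + v)
y(o) = 9 (y(o) = 3² = 9)
u(b, F) = F*b
1/u(y(L(-5)), Z(-43, -3 - 1*12)) = 1/((-4 + (-3 - 1*12) - 43)*9) = 1/((-4 + (-3 - 12) - 43)*9) = 1/((-4 - 15 - 43)*9) = 1/(-62*9) = 1/(-558) = -1/558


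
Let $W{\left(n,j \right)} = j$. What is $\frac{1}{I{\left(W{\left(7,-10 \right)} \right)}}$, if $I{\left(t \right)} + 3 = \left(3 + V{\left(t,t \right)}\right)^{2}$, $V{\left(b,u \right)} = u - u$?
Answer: $\frac{1}{6} \approx 0.16667$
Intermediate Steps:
$V{\left(b,u \right)} = 0$
$I{\left(t \right)} = 6$ ($I{\left(t \right)} = -3 + \left(3 + 0\right)^{2} = -3 + 3^{2} = -3 + 9 = 6$)
$\frac{1}{I{\left(W{\left(7,-10 \right)} \right)}} = \frac{1}{6}$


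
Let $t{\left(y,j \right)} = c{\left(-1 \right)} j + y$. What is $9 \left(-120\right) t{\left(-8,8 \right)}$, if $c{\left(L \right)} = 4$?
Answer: $-25920$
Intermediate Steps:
$t{\left(y,j \right)} = y + 4 j$ ($t{\left(y,j \right)} = 4 j + y = y + 4 j$)
$9 \left(-120\right) t{\left(-8,8 \right)} = 9 \left(-120\right) \left(-8 + 4 \cdot 8\right) = - 1080 \left(-8 + 32\right) = \left(-1080\right) 24 = -25920$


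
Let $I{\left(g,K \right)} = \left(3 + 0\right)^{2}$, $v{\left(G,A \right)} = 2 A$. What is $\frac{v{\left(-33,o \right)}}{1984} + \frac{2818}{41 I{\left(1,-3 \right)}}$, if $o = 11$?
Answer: $\frac{2799515}{366048} \approx 7.6479$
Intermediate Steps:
$I{\left(g,K \right)} = 9$ ($I{\left(g,K \right)} = 3^{2} = 9$)
$\frac{v{\left(-33,o \right)}}{1984} + \frac{2818}{41 I{\left(1,-3 \right)}} = \frac{2 \cdot 11}{1984} + \frac{2818}{41 \cdot 9} = 22 \cdot \frac{1}{1984} + \frac{2818}{369} = \frac{11}{992} + 2818 \cdot \frac{1}{369} = \frac{11}{992} + \frac{2818}{369} = \frac{2799515}{366048}$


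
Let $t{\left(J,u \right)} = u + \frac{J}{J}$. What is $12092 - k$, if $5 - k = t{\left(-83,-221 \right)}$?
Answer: $11867$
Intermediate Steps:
$t{\left(J,u \right)} = 1 + u$ ($t{\left(J,u \right)} = u + 1 = 1 + u$)
$k = 225$ ($k = 5 - \left(1 - 221\right) = 5 - -220 = 5 + 220 = 225$)
$12092 - k = 12092 - 225 = 11867$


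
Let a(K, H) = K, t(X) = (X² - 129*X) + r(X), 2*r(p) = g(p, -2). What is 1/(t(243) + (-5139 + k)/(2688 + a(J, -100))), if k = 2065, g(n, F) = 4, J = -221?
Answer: 2467/68342694 ≈ 3.6097e-5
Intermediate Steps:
r(p) = 2 (r(p) = (½)*4 = 2)
t(X) = 2 + X² - 129*X (t(X) = (X² - 129*X) + 2 = 2 + X² - 129*X)
1/(t(243) + (-5139 + k)/(2688 + a(J, -100))) = 1/((2 + 243² - 129*243) + (-5139 + 2065)/(2688 - 221)) = 1/((2 + 59049 - 31347) - 3074/2467) = 1/(27704 - 3074*1/2467) = 1/(27704 - 3074/2467) = 1/(68342694/2467) = 2467/68342694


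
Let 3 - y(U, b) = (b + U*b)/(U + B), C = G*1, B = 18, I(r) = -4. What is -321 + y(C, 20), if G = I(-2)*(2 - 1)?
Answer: -2196/7 ≈ -313.71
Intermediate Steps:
G = -4 (G = -4*(2 - 1) = -4*1 = -4)
C = -4 (C = -4*1 = -4)
y(U, b) = 3 - (b + U*b)/(18 + U) (y(U, b) = 3 - (b + U*b)/(U + 18) = 3 - (b + U*b)/(18 + U))
-321 + y(C, 20) = -321 + (54 - 1*20 + 3*(-4) - 1*(-4)*20)/(18 - 4) = -321 + (54 - 20 - 12 + 80)/14 = -321 + (1/14)*102 = -321 + 51/7 = -2196/7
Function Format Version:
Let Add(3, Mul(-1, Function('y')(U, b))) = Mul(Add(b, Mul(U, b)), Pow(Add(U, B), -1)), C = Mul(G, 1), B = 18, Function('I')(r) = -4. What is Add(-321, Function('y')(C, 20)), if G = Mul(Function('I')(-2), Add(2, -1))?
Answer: Rational(-2196, 7) ≈ -313.71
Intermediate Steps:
G = -4 (G = Mul(-4, Add(2, -1)) = Mul(-4, 1) = -4)
C = -4 (C = Mul(-4, 1) = -4)
Function('y')(U, b) = Add(3, Mul(-1, Pow(Add(18, U), -1), Add(b, Mul(U, b)))) (Function('y')(U, b) = Add(3, Mul(-1, Mul(Add(b, Mul(U, b)), Pow(Add(U, 18), -1)))) = Add(3, Mul(-1, Mul(Add(b, Mul(U, b)), Pow(Add(18, U), -1)))) = Add(3, Mul(-1, Mul(Pow(Add(18, U), -1), Add(b, Mul(U, b))))) = Add(3, Mul(-1, Pow(Add(18, U), -1), Add(b, Mul(U, b)))))
Add(-321, Function('y')(C, 20)) = Add(-321, Mul(Pow(Add(18, -4), -1), Add(54, Mul(-1, 20), Mul(3, -4), Mul(-1, -4, 20)))) = Add(-321, Mul(Pow(14, -1), Add(54, -20, -12, 80))) = Add(-321, Mul(Rational(1, 14), 102)) = Add(-321, Rational(51, 7)) = Rational(-2196, 7)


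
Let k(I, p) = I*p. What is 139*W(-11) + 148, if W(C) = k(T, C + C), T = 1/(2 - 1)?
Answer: -2910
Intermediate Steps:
T = 1 (T = 1/1 = 1)
W(C) = 2*C (W(C) = 1*(C + C) = 1*(2*C) = 2*C)
139*W(-11) + 148 = 139*(2*(-11)) + 148 = 139*(-22) + 148 = -3058 + 148 = -2910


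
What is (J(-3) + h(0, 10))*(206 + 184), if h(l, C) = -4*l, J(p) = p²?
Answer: 3510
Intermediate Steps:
(J(-3) + h(0, 10))*(206 + 184) = ((-3)² - 4*0)*(206 + 184) = (9 + 0)*390 = 9*390 = 3510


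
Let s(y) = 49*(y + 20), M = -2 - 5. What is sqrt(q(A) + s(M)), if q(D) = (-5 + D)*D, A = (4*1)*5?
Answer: sqrt(937) ≈ 30.610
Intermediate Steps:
A = 20 (A = 4*5 = 20)
q(D) = D*(-5 + D)
M = -7
s(y) = 980 + 49*y (s(y) = 49*(20 + y) = 980 + 49*y)
sqrt(q(A) + s(M)) = sqrt(20*(-5 + 20) + (980 + 49*(-7))) = sqrt(20*15 + (980 - 343)) = sqrt(300 + 637) = sqrt(937)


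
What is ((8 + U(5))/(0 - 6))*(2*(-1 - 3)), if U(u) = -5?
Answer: 4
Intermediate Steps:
((8 + U(5))/(0 - 6))*(2*(-1 - 3)) = ((8 - 5)/(0 - 6))*(2*(-1 - 3)) = (3/(-6))*(2*(-4)) = (3*(-⅙))*(-8) = -½*(-8) = 4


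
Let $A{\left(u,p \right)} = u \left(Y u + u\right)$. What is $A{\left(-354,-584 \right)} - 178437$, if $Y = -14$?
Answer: $-1807545$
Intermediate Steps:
$A{\left(u,p \right)} = - 13 u^{2}$ ($A{\left(u,p \right)} = u \left(- 14 u + u\right) = u \left(- 13 u\right) = - 13 u^{2}$)
$A{\left(-354,-584 \right)} - 178437 = - 13 \left(-354\right)^{2} - 178437 = \left(-13\right) 125316 - 178437 = -1629108 - 178437 = -1807545$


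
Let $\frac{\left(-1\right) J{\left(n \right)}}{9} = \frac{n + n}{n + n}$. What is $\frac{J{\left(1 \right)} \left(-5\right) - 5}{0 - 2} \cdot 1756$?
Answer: $-35120$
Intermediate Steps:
$J{\left(n \right)} = -9$ ($J{\left(n \right)} = - 9 \frac{n + n}{n + n} = - 9 \frac{2 n}{2 n} = - 9 \cdot 2 n \frac{1}{2 n} = \left(-9\right) 1 = -9$)
$\frac{J{\left(1 \right)} \left(-5\right) - 5}{0 - 2} \cdot 1756 = \frac{\left(-9\right) \left(-5\right) - 5}{0 - 2} \cdot 1756 = \frac{45 - 5}{-2} \cdot 1756 = 40 \left(- \frac{1}{2}\right) 1756 = \left(-20\right) 1756 = -35120$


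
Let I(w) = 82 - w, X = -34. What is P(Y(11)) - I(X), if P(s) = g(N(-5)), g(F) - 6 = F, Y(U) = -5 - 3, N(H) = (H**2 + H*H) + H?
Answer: -65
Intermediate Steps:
N(H) = H + 2*H**2 (N(H) = (H**2 + H**2) + H = 2*H**2 + H = H + 2*H**2)
Y(U) = -8
g(F) = 6 + F
P(s) = 51 (P(s) = 6 - 5*(1 + 2*(-5)) = 6 - 5*(1 - 10) = 6 - 5*(-9) = 6 + 45 = 51)
P(Y(11)) - I(X) = 51 - (82 - 1*(-34)) = 51 - (82 + 34) = 51 - 1*116 = 51 - 116 = -65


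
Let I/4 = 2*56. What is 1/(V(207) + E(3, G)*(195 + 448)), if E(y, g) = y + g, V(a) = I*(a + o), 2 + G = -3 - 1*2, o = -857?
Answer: -1/293772 ≈ -3.4040e-6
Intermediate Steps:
I = 448 (I = 4*(2*56) = 4*112 = 448)
G = -7 (G = -2 + (-3 - 1*2) = -2 + (-3 - 2) = -2 - 5 = -7)
V(a) = -383936 + 448*a (V(a) = 448*(a - 857) = 448*(-857 + a) = -383936 + 448*a)
E(y, g) = g + y
1/(V(207) + E(3, G)*(195 + 448)) = 1/((-383936 + 448*207) + (-7 + 3)*(195 + 448)) = 1/((-383936 + 92736) - 4*643) = 1/(-291200 - 2572) = 1/(-293772) = -1/293772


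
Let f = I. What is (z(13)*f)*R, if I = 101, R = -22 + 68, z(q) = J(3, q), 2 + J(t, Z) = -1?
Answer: -13938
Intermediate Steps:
J(t, Z) = -3 (J(t, Z) = -2 - 1 = -3)
z(q) = -3
R = 46
f = 101
(z(13)*f)*R = -3*101*46 = -303*46 = -13938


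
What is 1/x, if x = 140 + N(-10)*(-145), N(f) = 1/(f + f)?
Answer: 4/589 ≈ 0.0067912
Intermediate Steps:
N(f) = 1/(2*f)
x = 589/4 (x = 140 + ((½)/(-10))*(-145) = 140 + ((½)*(-⅒))*(-145) = 140 - 1/20*(-145) = 140 + 29/4 = 589/4 ≈ 147.25)
1/x = 1/(589/4) = 4/589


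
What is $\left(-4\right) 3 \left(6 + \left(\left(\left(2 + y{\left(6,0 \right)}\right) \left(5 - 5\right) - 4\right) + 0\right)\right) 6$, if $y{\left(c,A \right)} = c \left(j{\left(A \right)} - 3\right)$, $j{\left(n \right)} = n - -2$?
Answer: $-144$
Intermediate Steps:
$j{\left(n \right)} = 2 + n$ ($j{\left(n \right)} = n + 2 = 2 + n$)
$y{\left(c,A \right)} = c \left(-1 + A\right)$ ($y{\left(c,A \right)} = c \left(\left(2 + A\right) - 3\right) = c \left(-1 + A\right)$)
$\left(-4\right) 3 \left(6 + \left(\left(\left(2 + y{\left(6,0 \right)}\right) \left(5 - 5\right) - 4\right) + 0\right)\right) 6 = \left(-4\right) 3 \left(6 + \left(\left(\left(2 + 6 \left(-1 + 0\right)\right) \left(5 - 5\right) - 4\right) + 0\right)\right) 6 = - 12 \left(6 + \left(\left(\left(2 + 6 \left(-1\right)\right) 0 - 4\right) + 0\right)\right) 6 = - 12 \left(6 + \left(\left(\left(2 - 6\right) 0 - 4\right) + 0\right)\right) 6 = - 12 \left(6 + \left(\left(\left(-4\right) 0 - 4\right) + 0\right)\right) 6 = - 12 \left(6 + \left(\left(0 - 4\right) + 0\right)\right) 6 = - 12 \left(6 + \left(-4 + 0\right)\right) 6 = - 12 \left(6 - 4\right) 6 = - 12 \cdot 2 \cdot 6 = \left(-12\right) 12 = -144$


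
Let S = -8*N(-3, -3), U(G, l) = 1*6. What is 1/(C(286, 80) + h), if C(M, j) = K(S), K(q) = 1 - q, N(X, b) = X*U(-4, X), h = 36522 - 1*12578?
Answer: 1/23801 ≈ 4.2015e-5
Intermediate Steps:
U(G, l) = 6
h = 23944 (h = 36522 - 12578 = 23944)
N(X, b) = 6*X (N(X, b) = X*6 = 6*X)
S = 144 (S = -48*(-3) = -8*(-18) = 144)
C(M, j) = -143 (C(M, j) = 1 - 1*144 = 1 - 144 = -143)
1/(C(286, 80) + h) = 1/(-143 + 23944) = 1/23801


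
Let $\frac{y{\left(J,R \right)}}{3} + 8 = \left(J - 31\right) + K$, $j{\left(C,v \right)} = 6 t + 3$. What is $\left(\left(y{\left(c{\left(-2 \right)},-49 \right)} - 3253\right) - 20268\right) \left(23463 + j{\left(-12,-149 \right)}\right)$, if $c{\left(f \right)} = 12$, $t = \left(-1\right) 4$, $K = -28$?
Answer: $-555247212$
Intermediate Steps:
$t = -4$
$j{\left(C,v \right)} = -21$ ($j{\left(C,v \right)} = 6 \left(-4\right) + 3 = -24 + 3 = -21$)
$y{\left(J,R \right)} = -201 + 3 J$ ($y{\left(J,R \right)} = -24 + 3 \left(\left(J - 31\right) - 28\right) = -24 + 3 \left(\left(-31 + J\right) - 28\right) = -24 + 3 \left(-59 + J\right) = -24 + \left(-177 + 3 J\right) = -201 + 3 J$)
$\left(\left(y{\left(c{\left(-2 \right)},-49 \right)} - 3253\right) - 20268\right) \left(23463 + j{\left(-12,-149 \right)}\right) = \left(\left(\left(-201 + 3 \cdot 12\right) - 3253\right) - 20268\right) \left(23463 - 21\right) = \left(\left(\left(-201 + 36\right) - 3253\right) - 20268\right) 23442 = \left(\left(-165 - 3253\right) - 20268\right) 23442 = \left(-3418 - 20268\right) 23442 = \left(-23686\right) 23442 = -555247212$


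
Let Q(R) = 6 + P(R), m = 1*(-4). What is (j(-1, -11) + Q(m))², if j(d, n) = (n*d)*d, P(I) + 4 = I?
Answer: 169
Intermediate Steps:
P(I) = -4 + I
j(d, n) = n*d² (j(d, n) = (d*n)*d = n*d²)
m = -4
Q(R) = 2 + R (Q(R) = 6 + (-4 + R) = 2 + R)
(j(-1, -11) + Q(m))² = (-11*(-1)² + (2 - 4))² = (-11*1 - 2)² = (-11 - 2)² = (-13)² = 169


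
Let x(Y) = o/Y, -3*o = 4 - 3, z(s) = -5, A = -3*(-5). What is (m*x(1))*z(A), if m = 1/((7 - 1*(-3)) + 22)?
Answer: 5/96 ≈ 0.052083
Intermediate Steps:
A = 15
o = -1/3 (o = -(4 - 3)/3 = -1/3*1 = -1/3 ≈ -0.33333)
m = 1/32 (m = 1/((7 + 3) + 22) = 1/(10 + 22) = 1/32 ≈ 0.031250)
x(Y) = -1/(3*Y)
(m*x(1))*z(A) = ((-1/3/1)/32)*(-5) = ((-1/3*1)/32)*(-5) = ((1/32)*(-1/3))*(-5) = -1/96*(-5) = 5/96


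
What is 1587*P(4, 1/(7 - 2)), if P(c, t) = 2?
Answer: 3174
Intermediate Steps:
1587*P(4, 1/(7 - 2)) = 1587*2 = 3174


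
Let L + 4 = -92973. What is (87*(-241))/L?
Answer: 20967/92977 ≈ 0.22551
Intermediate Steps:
L = -92977 (L = -4 - 92973 = -92977)
(87*(-241))/L = (87*(-241))/(-92977) = -20967*(-1/92977) = 20967/92977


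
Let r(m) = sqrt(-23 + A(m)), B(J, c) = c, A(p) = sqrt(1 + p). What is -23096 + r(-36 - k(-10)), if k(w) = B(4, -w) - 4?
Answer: -23096 + sqrt(-23 + I*sqrt(41)) ≈ -23095.0 + 4.8412*I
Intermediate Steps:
k(w) = -4 - w (k(w) = -w - 4 = -4 - w)
r(m) = sqrt(-23 + sqrt(1 + m))
-23096 + r(-36 - k(-10)) = -23096 + sqrt(-23 + sqrt(1 + (-36 - (-4 - 1*(-10))))) = -23096 + sqrt(-23 + sqrt(1 + (-36 - (-4 + 10)))) = -23096 + sqrt(-23 + sqrt(1 + (-36 - 1*6))) = -23096 + sqrt(-23 + sqrt(1 + (-36 - 6))) = -23096 + sqrt(-23 + sqrt(1 - 42)) = -23096 + sqrt(-23 + sqrt(-41)) = -23096 + sqrt(-23 + I*sqrt(41))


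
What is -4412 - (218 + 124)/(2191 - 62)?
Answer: -9393490/2129 ≈ -4412.2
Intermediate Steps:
-4412 - (218 + 124)/(2191 - 62) = -4412 - 342/2129 = -9393490/2129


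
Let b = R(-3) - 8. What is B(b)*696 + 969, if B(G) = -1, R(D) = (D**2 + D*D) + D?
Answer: 273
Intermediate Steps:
R(D) = D + 2*D**2 (R(D) = (D**2 + D**2) + D = 2*D**2 + D = D + 2*D**2)
b = 7 (b = -3*(1 + 2*(-3)) - 8 = -3*(1 - 6) - 8 = -3*(-5) - 8 = 15 - 8 = 7)
B(b)*696 + 969 = -1*696 + 969 = -696 + 969 = 273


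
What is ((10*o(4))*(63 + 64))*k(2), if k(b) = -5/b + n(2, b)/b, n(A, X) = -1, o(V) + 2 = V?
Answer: -7620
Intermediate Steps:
o(V) = -2 + V
k(b) = -6/b (k(b) = -5/b - 1/b = -6/b)
((10*o(4))*(63 + 64))*k(2) = ((10*(-2 + 4))*(63 + 64))*(-6/2) = ((10*2)*127)*(-6*½) = (20*127)*(-3) = 2540*(-3) = -7620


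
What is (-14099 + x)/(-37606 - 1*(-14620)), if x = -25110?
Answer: 39209/22986 ≈ 1.7058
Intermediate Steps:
(-14099 + x)/(-37606 - 1*(-14620)) = (-14099 - 25110)/(-37606 - 1*(-14620)) = -39209/(-37606 + 14620) = -39209/(-22986) = -39209*(-1/22986) = 39209/22986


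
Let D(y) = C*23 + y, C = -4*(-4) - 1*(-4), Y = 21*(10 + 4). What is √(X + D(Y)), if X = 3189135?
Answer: √3189889 ≈ 1786.0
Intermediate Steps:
Y = 294 (Y = 21*14 = 294)
C = 20 (C = 16 + 4 = 20)
D(y) = 460 + y (D(y) = 20*23 + y = 460 + y)
√(X + D(Y)) = √(3189135 + (460 + 294)) = √(3189135 + 754) = √3189889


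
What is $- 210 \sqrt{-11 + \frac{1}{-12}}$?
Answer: $- 35 i \sqrt{399} \approx - 699.12 i$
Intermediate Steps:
$- 210 \sqrt{-11 + \frac{1}{-12}} = - 210 \sqrt{-11 - \frac{1}{12}} = - 210 \sqrt{- \frac{133}{12}} = - 210 \frac{i \sqrt{399}}{6} = - 35 i \sqrt{399}$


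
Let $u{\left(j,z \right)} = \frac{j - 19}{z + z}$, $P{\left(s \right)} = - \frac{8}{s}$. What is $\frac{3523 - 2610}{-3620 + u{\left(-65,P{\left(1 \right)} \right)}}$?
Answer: $- \frac{3652}{14459} \approx -0.25258$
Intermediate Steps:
$u{\left(j,z \right)} = \frac{-19 + j}{2 z}$
$\frac{3523 - 2610}{-3620 + u{\left(-65,P{\left(1 \right)} \right)}} = \frac{3523 - 2610}{-3620 + \frac{-19 - 65}{2 \left(- \frac{8}{1}\right)}} = \frac{3523 - 2610}{-3620 + \frac{1}{2} \frac{1}{\left(-8\right) 1} \left(-84\right)} = \frac{3523 - 2610}{-3620 + \frac{1}{2} \frac{1}{-8} \left(-84\right)} = \frac{913}{-3620 + \frac{1}{2} \left(- \frac{1}{8}\right) \left(-84\right)} = \frac{913}{-3620 + \frac{21}{4}} = \frac{913}{- \frac{14459}{4}} = 913 \left(- \frac{4}{14459}\right) = - \frac{3652}{14459}$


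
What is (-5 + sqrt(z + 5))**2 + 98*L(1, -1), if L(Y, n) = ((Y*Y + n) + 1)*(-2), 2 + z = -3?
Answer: -171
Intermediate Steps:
z = -5 (z = -2 - 3 = -5)
L(Y, n) = -2 - 2*n - 2*Y**2 (L(Y, n) = ((Y**2 + n) + 1)*(-2) = ((n + Y**2) + 1)*(-2) = (1 + n + Y**2)*(-2) = -2 - 2*n - 2*Y**2)
(-5 + sqrt(z + 5))**2 + 98*L(1, -1) = (-5 + sqrt(-5 + 5))**2 + 98*(-2 - 2*(-1) - 2*1**2) = (-5 + sqrt(0))**2 + 98*(-2 + 2 - 2*1) = (-5 + 0)**2 + 98*(-2 + 2 - 2) = (-5)**2 + 98*(-2) = 25 - 196 = -171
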